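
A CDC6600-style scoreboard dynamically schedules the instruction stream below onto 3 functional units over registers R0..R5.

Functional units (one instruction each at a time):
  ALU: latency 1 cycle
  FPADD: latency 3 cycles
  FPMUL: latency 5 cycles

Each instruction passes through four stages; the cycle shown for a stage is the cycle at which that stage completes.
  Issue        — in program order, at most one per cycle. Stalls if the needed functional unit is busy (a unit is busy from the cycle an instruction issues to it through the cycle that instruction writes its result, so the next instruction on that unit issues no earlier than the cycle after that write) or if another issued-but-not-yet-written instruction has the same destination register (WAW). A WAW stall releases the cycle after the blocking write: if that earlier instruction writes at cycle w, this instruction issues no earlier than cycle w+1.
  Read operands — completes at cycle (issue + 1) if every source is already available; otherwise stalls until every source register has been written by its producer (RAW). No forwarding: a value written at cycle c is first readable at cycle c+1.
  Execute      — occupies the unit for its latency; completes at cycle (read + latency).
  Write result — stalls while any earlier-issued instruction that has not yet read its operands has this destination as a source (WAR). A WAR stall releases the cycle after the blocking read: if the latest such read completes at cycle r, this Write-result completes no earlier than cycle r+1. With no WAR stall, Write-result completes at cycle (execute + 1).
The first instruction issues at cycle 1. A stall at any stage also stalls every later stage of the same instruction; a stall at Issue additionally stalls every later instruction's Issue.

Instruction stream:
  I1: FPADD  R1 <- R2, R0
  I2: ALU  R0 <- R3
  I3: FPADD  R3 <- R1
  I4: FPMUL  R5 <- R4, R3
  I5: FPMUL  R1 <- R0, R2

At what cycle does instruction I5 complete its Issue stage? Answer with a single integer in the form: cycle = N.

cycle = 20

I1  is:1  ro:2  ex:5  wr:6
I2  is:2  ro:3  ex:4  wr:5
I3  is:7  ro:8  ex:11  wr:12  — struct: FPADD busy until I1 writes@6
I4  is:8  ro:13  ex:18  wr:19  — RAW R3: wait I3 write@12
I5  is:20  ro:21  ex:26  wr:27  — struct: FPMUL busy until I4 writes@19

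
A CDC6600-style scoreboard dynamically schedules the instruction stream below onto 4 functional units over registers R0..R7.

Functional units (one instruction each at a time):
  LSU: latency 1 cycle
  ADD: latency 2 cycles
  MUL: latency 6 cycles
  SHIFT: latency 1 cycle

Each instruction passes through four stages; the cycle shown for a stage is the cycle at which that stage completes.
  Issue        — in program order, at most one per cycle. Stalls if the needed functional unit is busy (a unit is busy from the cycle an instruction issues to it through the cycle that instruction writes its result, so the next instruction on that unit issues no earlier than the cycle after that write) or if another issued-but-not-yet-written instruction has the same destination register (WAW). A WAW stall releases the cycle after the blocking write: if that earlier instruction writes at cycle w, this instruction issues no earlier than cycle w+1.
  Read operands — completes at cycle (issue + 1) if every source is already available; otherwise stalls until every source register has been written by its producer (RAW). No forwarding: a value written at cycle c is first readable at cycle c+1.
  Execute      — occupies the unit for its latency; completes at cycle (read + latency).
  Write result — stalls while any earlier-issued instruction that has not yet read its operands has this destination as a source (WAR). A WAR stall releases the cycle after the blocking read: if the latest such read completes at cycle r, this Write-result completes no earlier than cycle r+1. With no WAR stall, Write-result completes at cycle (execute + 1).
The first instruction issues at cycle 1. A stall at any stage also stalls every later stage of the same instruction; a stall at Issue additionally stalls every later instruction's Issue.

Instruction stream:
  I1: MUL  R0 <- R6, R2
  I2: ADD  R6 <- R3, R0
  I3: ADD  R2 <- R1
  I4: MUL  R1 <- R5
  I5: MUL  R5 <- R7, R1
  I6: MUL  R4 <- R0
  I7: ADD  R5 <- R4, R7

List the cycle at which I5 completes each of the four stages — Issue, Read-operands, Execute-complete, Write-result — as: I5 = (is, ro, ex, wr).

cycle 1: I1→MUL
cycle 2: I1 RO, I2→ADD
cycle 8: I1 EX
cycle 9: I1 WR R0
cycle 10: I2 RO
cycle 12: I2 EX
cycle 13: I2 WR R6
cycle 14: I3→ADD
cycle 15: I3 RO, I4→MUL
cycle 16: I4 RO
cycle 17: I3 EX
cycle 18: I3 WR R2
cycle 22: I4 EX
cycle 23: I4 WR R1
cycle 24: I5→MUL
cycle 25: I5 RO
cycle 31: I5 EX
cycle 32: I5 WR R5
cycle 33: I6→MUL
cycle 34: I6 RO, I7→ADD
cycle 40: I6 EX
cycle 41: I6 WR R4
cycle 42: I7 RO
cycle 44: I7 EX
cycle 45: I7 WR R5

I5 = (24, 25, 31, 32)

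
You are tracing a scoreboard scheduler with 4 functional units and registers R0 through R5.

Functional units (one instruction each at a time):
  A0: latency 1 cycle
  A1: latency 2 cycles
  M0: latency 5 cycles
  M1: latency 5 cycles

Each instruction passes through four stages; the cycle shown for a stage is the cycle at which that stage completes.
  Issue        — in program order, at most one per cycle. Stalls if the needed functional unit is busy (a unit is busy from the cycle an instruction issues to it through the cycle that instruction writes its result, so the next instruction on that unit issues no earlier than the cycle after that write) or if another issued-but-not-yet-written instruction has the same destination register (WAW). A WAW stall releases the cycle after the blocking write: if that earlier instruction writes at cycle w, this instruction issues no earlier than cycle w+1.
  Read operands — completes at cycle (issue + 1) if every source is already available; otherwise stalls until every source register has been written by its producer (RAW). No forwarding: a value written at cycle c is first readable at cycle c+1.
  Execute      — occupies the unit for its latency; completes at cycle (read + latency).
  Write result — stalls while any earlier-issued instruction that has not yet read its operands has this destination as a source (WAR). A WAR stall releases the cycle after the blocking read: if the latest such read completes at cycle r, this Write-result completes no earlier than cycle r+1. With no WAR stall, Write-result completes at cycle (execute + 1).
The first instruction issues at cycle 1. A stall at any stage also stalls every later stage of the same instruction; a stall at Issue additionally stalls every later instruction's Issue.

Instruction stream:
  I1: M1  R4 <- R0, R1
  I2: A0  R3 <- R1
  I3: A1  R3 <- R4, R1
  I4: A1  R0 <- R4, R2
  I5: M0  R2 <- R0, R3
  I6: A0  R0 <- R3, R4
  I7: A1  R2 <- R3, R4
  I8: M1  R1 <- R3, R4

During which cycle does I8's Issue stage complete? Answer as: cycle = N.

cycle = 26

I1: IS=1 RO=2 EX=7 WR=8
I2: IS=2 RO=3 EX=4 WR=5
I3: IS=6 RO=9 EX=11 WR=12  [WAW R3: wait I2 write@5; RAW R4: wait I1 write@8]
I4: IS=13 RO=14 EX=16 WR=17  [struct: A1 busy until I3 writes@12]
I5: IS=14 RO=18 EX=23 WR=24  [RAW R0: wait I4 write@17]
I6: IS=18 RO=19 EX=20 WR=21  [WAW R0: wait I4 write@17]
I7: IS=25 RO=26 EX=28 WR=29  [WAW R2: wait I5 write@24]
I8: IS=26 RO=27 EX=32 WR=33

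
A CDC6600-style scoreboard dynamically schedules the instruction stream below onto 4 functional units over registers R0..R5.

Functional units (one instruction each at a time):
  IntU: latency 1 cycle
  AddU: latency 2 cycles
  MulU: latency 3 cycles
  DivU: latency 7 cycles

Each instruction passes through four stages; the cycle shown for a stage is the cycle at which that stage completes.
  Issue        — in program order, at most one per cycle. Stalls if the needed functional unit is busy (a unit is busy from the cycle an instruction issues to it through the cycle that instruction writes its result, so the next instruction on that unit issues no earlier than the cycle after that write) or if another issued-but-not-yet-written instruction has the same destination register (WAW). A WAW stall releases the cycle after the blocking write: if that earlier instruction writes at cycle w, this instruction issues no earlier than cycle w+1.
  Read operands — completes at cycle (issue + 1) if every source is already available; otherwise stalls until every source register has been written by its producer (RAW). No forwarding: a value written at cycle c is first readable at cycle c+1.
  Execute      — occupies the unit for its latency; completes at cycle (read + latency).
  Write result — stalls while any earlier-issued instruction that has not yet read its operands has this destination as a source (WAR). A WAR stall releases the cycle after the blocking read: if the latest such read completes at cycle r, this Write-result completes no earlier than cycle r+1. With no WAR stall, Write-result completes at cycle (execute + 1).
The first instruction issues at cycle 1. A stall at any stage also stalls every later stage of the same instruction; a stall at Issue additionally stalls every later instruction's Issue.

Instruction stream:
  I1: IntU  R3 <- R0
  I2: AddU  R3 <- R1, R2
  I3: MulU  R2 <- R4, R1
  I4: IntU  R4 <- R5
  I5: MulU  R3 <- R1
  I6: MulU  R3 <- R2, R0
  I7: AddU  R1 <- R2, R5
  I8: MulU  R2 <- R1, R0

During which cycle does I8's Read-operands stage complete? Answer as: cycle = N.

cycle = 25

  I1 | 1 | 2 | 3 | 4
  I2 | 5 | 6 | 8 | 9   WAW R3: wait I1 write@4
  I3 | 6 | 7 | 10 | 11
  I4 | 7 | 8 | 9 | 10
  I5 | 12 | 13 | 16 | 17   struct: MulU busy until I3 writes@11
  I6 | 18 | 19 | 22 | 23   struct: MulU busy until I5 writes@17
  I7 | 19 | 20 | 22 | 23
  I8 | 24 | 25 | 28 | 29   struct: MulU busy until I6 writes@23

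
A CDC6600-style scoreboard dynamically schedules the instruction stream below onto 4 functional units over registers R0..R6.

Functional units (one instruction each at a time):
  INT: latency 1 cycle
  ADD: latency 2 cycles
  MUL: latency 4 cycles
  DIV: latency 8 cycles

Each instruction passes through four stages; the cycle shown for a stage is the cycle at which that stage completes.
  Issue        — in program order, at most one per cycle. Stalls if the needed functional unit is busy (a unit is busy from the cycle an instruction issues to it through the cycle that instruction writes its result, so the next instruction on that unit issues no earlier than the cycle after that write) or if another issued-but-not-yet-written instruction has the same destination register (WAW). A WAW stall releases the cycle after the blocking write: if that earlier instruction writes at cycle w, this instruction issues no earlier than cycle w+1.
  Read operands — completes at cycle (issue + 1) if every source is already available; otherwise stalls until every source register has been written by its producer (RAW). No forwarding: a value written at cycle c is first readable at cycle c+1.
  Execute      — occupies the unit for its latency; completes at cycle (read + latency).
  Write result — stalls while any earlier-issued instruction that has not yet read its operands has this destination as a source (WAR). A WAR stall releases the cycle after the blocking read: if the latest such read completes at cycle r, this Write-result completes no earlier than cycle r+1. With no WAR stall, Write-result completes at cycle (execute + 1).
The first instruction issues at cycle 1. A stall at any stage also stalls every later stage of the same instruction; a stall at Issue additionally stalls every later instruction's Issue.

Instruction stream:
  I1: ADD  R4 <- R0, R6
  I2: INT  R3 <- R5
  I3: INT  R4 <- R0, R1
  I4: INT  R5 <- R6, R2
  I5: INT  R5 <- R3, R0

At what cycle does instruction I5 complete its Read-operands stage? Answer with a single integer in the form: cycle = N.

cycle = 15

t=1  issue I1 (ADD)
t=2  I1 read-ops · issue I2 (INT)
t=3  I2 read-ops
t=4  I1 finished on ADD · I2 finished on INT
t=5  I1→R4 · I2→R3
t=6  issue I3 (INT)
t=7  I3 read-ops
t=8  I3 finished on INT
t=9  I3→R4
t=10  issue I4 (INT)
t=11  I4 read-ops
t=12  I4 finished on INT
t=13  I4→R5
t=14  issue I5 (INT)
t=15  I5 read-ops
t=16  I5 finished on INT
t=17  I5→R5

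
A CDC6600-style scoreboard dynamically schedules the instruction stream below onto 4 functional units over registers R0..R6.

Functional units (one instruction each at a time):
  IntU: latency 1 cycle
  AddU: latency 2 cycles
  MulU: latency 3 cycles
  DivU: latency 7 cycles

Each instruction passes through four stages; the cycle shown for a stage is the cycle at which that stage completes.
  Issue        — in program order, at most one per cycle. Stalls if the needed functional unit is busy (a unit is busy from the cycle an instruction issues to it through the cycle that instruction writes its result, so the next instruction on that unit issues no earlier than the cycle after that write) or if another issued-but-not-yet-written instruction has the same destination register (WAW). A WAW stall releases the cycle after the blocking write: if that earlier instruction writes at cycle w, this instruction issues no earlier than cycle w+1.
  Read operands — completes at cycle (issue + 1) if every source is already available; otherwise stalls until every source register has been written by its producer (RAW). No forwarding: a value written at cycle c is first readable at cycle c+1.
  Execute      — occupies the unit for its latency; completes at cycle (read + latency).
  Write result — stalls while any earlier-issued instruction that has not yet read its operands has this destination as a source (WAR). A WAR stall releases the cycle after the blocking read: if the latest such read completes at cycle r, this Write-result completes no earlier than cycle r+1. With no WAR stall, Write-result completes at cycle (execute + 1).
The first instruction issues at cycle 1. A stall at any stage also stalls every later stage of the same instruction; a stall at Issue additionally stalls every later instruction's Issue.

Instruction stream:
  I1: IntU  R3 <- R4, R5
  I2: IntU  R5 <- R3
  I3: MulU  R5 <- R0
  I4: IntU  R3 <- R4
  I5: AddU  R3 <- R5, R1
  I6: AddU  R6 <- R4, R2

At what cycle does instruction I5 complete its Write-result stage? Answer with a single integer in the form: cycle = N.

[I1] 1/2/3/4
[I2] 5/6/7/8  (struct: IntU busy until I1 writes@4)
[I3] 9/10/13/14  (WAW R5: wait I2 write@8)
[I4] 10/11/12/13
[I5] 14/15/17/18  (WAW R3: wait I4 write@13)
[I6] 19/20/22/23  (struct: AddU busy until I5 writes@18)

cycle = 18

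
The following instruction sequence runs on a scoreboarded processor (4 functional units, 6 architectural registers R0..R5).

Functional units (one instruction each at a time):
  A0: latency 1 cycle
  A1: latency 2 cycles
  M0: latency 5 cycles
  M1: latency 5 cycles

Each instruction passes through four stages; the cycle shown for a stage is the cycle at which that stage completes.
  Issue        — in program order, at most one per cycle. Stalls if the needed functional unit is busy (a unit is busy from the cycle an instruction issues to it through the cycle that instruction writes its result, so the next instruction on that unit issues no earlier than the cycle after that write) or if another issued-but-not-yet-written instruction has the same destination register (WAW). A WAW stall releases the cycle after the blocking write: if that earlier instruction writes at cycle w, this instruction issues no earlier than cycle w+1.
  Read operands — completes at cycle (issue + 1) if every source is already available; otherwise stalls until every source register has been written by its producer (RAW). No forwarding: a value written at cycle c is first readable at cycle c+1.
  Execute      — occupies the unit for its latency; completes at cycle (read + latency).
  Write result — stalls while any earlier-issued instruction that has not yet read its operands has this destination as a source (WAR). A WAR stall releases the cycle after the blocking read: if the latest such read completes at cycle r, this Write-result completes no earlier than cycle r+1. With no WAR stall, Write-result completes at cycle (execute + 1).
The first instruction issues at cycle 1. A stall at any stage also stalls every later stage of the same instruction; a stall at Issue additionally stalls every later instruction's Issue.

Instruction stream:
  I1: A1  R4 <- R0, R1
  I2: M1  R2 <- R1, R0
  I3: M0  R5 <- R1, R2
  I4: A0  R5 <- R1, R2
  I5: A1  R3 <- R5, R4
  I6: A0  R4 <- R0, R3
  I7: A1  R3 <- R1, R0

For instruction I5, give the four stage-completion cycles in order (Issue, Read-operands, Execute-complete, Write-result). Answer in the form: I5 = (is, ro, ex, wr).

I5 = (18, 21, 23, 24)

t=1  issue I1 (A1)
t=2  I1 read-ops · issue I2 (M1)
t=3  I2 read-ops · issue I3 (M0)
t=4  I1 finished on A1
t=5  I1→R4
t=8  I2 finished on M1
t=9  I2→R2
t=10  I3 read-ops
t=15  I3 finished on M0
t=16  I3→R5
t=17  issue I4 (A0)
t=18  I4 read-ops · issue I5 (A1)
t=19  I4 finished on A0
t=20  I4→R5
t=21  I5 read-ops · issue I6 (A0)
t=23  I5 finished on A1
t=24  I5→R3
t=25  I6 read-ops · issue I7 (A1)
t=26  I6 finished on A0 · I7 read-ops
t=27  I6→R4
t=28  I7 finished on A1
t=29  I7→R3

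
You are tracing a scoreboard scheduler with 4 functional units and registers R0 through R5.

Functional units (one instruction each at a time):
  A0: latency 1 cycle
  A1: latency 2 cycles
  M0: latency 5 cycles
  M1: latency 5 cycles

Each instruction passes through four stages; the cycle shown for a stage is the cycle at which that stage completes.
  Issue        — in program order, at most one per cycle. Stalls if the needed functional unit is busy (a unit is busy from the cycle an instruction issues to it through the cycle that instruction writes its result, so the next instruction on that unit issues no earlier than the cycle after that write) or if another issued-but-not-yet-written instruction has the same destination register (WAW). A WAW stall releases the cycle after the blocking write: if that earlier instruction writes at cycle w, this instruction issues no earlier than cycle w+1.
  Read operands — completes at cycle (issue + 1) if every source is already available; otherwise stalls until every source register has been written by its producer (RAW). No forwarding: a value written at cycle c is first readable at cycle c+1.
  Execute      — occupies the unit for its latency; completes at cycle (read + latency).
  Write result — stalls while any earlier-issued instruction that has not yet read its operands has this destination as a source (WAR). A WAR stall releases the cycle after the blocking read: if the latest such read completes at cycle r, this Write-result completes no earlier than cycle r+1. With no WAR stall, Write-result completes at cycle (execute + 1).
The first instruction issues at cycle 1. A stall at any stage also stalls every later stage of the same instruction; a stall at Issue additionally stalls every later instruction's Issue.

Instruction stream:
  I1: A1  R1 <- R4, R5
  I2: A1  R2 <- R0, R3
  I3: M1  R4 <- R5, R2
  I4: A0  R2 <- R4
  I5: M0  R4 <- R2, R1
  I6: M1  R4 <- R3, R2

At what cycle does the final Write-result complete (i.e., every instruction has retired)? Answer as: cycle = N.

cycle = 35

1) issue 1, read 2, done 4, write 5
2) issue 6, read 7, done 9, write 10  <struct: A1 busy until I1 writes@5>
3) issue 7, read 11, done 16, write 17  <RAW R2: wait I2 write@10>
4) issue 11, read 18, done 19, write 20  <WAW R2: wait I2 write@10 / RAW R4: wait I3 write@17>
5) issue 18, read 21, done 26, write 27  <WAW R4: wait I3 write@17 / RAW R2: wait I4 write@20>
6) issue 28, read 29, done 34, write 35  <WAW R4: wait I5 write@27>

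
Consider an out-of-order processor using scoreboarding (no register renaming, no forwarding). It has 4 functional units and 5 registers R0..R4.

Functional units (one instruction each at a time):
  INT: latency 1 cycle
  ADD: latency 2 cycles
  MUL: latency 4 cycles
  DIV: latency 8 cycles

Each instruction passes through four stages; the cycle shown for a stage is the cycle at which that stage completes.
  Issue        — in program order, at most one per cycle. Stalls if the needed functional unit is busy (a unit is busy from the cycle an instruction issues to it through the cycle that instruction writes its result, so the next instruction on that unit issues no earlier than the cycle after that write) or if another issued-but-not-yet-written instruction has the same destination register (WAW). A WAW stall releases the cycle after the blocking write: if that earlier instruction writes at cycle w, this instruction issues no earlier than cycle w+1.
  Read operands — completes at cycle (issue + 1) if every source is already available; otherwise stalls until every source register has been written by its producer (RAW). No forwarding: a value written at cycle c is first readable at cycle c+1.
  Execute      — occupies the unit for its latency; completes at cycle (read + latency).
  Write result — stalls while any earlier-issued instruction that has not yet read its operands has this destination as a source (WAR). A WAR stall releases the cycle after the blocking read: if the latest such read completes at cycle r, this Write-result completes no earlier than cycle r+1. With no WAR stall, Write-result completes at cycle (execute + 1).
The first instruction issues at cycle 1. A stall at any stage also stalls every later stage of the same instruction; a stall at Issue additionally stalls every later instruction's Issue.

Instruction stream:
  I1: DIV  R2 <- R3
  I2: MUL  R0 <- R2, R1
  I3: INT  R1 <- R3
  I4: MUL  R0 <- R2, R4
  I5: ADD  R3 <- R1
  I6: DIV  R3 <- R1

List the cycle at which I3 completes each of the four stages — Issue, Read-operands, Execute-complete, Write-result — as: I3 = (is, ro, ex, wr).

cycle 1: issue I1 (DIV)
cycle 2: I1 read-ops · issue I2 (MUL)
cycle 3: issue I3 (INT)
cycle 4: I3 read-ops
cycle 5: I3 finished on INT
cycle 10: I1 finished on DIV
cycle 11: I1→R2
cycle 12: I2 read-ops
cycle 13: I3→R1
cycle 16: I2 finished on MUL
cycle 17: I2→R0
cycle 18: issue I4 (MUL)
cycle 19: I4 read-ops · issue I5 (ADD)
cycle 20: I5 read-ops
cycle 22: I5 finished on ADD
cycle 23: I4 finished on MUL · I5→R3
cycle 24: I4→R0 · issue I6 (DIV)
cycle 25: I6 read-ops
cycle 33: I6 finished on DIV
cycle 34: I6→R3

I3 = (3, 4, 5, 13)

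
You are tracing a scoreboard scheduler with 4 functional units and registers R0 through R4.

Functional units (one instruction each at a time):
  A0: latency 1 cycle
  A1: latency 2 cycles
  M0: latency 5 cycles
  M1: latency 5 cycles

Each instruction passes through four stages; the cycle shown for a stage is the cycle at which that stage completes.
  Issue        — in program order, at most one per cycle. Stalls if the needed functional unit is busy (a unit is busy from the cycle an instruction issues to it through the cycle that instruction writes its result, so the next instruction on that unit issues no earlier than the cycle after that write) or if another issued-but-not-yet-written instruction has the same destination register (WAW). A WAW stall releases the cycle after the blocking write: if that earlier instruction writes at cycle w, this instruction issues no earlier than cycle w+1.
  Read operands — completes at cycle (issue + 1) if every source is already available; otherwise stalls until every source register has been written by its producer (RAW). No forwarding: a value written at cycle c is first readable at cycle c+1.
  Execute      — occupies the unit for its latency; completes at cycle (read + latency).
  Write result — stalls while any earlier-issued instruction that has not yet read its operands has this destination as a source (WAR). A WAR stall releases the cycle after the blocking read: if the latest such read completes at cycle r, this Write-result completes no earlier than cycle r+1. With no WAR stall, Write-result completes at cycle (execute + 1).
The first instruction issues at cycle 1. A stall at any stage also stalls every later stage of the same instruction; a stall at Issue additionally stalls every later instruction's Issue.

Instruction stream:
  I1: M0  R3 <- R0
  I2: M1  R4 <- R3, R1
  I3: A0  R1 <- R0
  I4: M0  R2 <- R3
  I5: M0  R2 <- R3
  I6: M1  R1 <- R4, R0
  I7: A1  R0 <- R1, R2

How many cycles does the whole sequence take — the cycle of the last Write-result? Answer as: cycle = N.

cycle = 29

I1: IS=1 RO=2 EX=7 WR=8
I2: IS=2 RO=9 EX=14 WR=15  [RAW R3: wait I1 write@8]
I3: IS=3 RO=4 EX=5 WR=10  [WAR R1: wait I2 read@9]
I4: IS=9 RO=10 EX=15 WR=16  [struct: M0 busy until I1 writes@8]
I5: IS=17 RO=18 EX=23 WR=24  [struct: M0 busy until I4 writes@16]
I6: IS=18 RO=19 EX=24 WR=25
I7: IS=19 RO=26 EX=28 WR=29  [RAW R1: wait I6 write@25]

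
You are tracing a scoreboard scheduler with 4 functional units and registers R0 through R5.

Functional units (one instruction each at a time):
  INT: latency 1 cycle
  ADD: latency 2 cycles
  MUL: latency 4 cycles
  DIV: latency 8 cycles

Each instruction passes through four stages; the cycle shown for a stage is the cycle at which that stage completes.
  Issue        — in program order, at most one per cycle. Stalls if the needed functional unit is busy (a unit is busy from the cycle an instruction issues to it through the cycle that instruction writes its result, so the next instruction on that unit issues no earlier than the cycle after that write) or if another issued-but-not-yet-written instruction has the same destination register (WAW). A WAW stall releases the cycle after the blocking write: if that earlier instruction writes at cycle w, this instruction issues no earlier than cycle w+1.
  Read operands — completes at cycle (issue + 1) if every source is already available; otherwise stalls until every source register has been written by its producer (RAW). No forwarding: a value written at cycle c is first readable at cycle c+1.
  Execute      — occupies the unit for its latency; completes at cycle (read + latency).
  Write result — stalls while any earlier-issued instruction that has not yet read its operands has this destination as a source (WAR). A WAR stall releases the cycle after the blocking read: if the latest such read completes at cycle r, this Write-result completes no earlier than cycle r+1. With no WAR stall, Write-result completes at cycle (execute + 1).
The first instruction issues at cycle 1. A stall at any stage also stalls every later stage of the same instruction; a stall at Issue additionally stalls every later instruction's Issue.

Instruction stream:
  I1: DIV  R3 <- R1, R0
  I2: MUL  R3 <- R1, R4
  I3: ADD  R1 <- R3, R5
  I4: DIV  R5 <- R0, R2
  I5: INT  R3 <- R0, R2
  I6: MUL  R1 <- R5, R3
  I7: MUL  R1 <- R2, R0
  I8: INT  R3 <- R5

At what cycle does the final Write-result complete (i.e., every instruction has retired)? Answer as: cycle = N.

cycle = 37

I1: IS=1 RO=2 EX=10 WR=11
I2: IS=12 RO=13 EX=17 WR=18  [WAW R3: wait I1 write@11]
I3: IS=13 RO=19 EX=21 WR=22  [RAW R3: wait I2 write@18]
I4: IS=14 RO=15 EX=23 WR=24
I5: IS=19 RO=20 EX=21 WR=22  [WAW R3: wait I2 write@18]
I6: IS=23 RO=25 EX=29 WR=30  [WAW R1: wait I3 write@22; RAW R5: wait I4 write@24]
I7: IS=31 RO=32 EX=36 WR=37  [struct: MUL busy until I6 writes@30]
I8: IS=32 RO=33 EX=34 WR=35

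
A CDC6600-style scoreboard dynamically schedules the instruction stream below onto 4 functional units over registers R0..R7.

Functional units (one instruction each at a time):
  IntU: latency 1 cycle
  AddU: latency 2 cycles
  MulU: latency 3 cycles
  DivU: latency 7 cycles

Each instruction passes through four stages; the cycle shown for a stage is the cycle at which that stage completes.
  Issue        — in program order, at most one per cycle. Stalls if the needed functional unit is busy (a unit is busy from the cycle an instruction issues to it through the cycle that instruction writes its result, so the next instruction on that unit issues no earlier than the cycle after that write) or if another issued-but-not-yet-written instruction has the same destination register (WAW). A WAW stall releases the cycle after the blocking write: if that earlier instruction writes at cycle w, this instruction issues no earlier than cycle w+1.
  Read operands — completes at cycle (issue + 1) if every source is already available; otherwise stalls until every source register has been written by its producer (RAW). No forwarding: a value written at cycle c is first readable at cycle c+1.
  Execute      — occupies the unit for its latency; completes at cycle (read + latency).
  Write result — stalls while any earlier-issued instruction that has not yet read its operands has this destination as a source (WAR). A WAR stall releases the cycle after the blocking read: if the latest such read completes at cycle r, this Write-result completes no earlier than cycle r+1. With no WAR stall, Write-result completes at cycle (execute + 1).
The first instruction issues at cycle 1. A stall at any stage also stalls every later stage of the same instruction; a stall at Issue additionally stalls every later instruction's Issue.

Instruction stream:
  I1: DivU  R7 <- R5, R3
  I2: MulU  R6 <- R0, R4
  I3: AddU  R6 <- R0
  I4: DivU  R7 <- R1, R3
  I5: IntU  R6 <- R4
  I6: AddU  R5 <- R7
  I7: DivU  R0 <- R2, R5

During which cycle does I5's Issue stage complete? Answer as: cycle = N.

cycle = 13

[I1] 1/2/9/10
[I2] 2/3/6/7
[I3] 8/9/11/12  (WAW R6: wait I2 write@7)
[I4] 11/12/19/20  (struct: DivU busy until I1 writes@10)
[I5] 13/14/15/16  (WAW R6: wait I3 write@12)
[I6] 14/21/23/24  (RAW R7: wait I4 write@20)
[I7] 21/25/32/33  (struct: DivU busy until I4 writes@20; RAW R5: wait I6 write@24)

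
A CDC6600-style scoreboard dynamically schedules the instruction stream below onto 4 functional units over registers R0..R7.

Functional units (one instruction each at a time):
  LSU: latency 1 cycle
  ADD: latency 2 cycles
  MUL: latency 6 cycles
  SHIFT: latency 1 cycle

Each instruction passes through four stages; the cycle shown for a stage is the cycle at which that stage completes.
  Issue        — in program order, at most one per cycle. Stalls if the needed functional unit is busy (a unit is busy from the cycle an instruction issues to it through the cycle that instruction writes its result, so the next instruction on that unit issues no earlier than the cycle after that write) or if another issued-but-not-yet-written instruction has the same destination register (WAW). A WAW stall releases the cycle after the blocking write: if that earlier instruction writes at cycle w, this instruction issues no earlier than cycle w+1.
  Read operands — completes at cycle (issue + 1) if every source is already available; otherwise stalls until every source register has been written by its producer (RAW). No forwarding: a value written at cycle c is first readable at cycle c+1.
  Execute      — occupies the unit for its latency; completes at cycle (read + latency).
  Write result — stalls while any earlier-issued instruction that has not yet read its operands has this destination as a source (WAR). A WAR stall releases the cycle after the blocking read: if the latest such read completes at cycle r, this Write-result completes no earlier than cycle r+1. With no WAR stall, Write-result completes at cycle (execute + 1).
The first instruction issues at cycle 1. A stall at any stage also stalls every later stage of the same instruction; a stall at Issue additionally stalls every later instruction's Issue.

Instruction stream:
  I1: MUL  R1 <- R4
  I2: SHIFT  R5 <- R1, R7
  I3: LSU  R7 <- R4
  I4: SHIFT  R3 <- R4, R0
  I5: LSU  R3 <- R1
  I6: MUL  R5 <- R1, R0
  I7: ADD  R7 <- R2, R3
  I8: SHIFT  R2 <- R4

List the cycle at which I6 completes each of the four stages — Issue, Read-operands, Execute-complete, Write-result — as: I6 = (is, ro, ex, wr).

I6 = (18, 19, 25, 26)

  I1 | 1 | 2 | 8 | 9
  I2 | 2 | 10 | 11 | 12   RAW R1: wait I1 write@9
  I3 | 3 | 4 | 5 | 11   WAR R7: wait I2 read@10
  I4 | 13 | 14 | 15 | 16   struct: SHIFT busy until I2 writes@12
  I5 | 17 | 18 | 19 | 20   WAW R3: wait I4 write@16
  I6 | 18 | 19 | 25 | 26
  I7 | 19 | 21 | 23 | 24   RAW R3: wait I5 write@20
  I8 | 20 | 21 | 22 | 23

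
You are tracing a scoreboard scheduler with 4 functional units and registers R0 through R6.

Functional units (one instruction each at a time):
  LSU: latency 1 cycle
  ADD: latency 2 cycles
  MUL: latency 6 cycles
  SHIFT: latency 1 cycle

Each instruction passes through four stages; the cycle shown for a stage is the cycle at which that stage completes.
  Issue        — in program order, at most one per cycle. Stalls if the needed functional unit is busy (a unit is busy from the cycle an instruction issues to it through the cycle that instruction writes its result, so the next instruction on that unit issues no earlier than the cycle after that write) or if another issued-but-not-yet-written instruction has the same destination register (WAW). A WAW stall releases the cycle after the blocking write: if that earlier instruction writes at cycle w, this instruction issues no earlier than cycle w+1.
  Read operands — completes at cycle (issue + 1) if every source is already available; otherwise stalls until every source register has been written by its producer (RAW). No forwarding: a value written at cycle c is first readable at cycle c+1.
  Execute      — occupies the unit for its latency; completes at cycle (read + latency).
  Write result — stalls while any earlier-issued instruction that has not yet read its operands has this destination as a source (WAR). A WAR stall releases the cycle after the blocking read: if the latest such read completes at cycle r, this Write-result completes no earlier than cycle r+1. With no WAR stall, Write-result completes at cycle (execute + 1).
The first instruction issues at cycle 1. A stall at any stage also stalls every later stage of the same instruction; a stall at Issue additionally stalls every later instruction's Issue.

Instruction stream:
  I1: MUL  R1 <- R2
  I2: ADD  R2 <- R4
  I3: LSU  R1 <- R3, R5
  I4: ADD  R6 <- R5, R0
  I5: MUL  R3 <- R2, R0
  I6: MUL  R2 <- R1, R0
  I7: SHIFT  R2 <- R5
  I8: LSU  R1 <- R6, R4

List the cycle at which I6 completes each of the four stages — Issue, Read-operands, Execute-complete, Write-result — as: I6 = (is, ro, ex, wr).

[1] I1→MUL
[2] I1 RO | I2→ADD
[3] I2 RO
[5] I2 EX
[6] I2 WR R2
[8] I1 EX
[9] I1 WR R1
[10] I3→LSU
[11] I3 RO | I4→ADD
[12] I3 EX | I4 RO | I5→MUL
[13] I3 WR R1 | I5 RO
[14] I4 EX
[15] I4 WR R6
[19] I5 EX
[20] I5 WR R3
[21] I6→MUL
[22] I6 RO
[28] I6 EX
[29] I6 WR R2
[30] I7→SHIFT
[31] I7 RO | I8→LSU
[32] I7 EX | I8 RO
[33] I7 WR R2 | I8 EX
[34] I8 WR R1

I6 = (21, 22, 28, 29)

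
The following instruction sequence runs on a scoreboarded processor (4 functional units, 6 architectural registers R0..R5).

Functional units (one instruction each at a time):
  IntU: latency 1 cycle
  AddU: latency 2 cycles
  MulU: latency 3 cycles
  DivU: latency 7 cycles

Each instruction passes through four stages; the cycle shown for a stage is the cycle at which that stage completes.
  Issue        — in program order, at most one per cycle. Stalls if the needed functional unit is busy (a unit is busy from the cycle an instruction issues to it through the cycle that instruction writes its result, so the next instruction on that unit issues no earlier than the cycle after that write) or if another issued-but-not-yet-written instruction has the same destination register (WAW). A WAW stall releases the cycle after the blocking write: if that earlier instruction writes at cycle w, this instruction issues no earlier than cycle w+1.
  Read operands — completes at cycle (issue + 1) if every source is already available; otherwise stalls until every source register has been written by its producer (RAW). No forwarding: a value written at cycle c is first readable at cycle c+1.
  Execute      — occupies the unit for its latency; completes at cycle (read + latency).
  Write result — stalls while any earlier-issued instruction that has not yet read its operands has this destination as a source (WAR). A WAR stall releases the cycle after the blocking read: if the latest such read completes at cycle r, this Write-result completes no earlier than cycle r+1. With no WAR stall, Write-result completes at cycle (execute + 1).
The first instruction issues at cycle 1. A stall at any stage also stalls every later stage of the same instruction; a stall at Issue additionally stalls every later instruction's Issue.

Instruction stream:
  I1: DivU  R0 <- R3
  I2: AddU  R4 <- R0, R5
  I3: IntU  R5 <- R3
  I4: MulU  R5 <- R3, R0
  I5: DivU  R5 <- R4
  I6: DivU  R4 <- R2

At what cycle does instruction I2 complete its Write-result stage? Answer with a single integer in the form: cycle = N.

cycle = 14

cycle 1: issue I1 (DivU)
cycle 2: I1 read-ops | issue I2 (AddU)
cycle 3: issue I3 (IntU)
cycle 4: I3 read-ops
cycle 5: I3 finished on IntU
cycle 9: I1 finished on DivU
cycle 10: I1→R0
cycle 11: I2 read-ops
cycle 12: I3→R5
cycle 13: I2 finished on AddU | issue I4 (MulU)
cycle 14: I2→R4 | I4 read-ops
cycle 17: I4 finished on MulU
cycle 18: I4→R5
cycle 19: issue I5 (DivU)
cycle 20: I5 read-ops
cycle 27: I5 finished on DivU
cycle 28: I5→R5
cycle 29: issue I6 (DivU)
cycle 30: I6 read-ops
cycle 37: I6 finished on DivU
cycle 38: I6→R4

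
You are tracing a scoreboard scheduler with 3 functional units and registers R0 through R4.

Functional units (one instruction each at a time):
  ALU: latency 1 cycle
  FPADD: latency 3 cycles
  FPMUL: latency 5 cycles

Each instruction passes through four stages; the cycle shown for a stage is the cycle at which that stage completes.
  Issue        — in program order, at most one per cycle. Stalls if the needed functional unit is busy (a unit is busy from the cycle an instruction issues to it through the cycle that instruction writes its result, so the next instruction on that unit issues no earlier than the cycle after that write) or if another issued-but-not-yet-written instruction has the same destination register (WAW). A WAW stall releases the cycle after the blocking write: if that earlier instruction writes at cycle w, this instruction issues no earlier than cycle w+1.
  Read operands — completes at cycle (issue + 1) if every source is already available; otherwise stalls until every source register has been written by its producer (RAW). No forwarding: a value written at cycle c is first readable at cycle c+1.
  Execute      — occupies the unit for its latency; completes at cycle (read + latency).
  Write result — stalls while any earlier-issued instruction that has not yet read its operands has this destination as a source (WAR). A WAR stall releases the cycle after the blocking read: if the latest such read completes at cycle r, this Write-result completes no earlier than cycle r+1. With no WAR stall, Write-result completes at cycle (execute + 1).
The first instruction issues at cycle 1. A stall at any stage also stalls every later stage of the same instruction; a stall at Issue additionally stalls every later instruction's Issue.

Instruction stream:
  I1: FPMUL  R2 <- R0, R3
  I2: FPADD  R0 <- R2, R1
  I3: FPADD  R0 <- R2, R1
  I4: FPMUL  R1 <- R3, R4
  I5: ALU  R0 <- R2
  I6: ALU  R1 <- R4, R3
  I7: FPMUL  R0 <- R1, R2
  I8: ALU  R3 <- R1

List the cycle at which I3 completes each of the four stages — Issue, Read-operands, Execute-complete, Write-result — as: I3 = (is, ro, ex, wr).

I3 = (14, 15, 18, 19)

[I1] 1/2/7/8
[I2] 2/9/12/13  (RAW R2: wait I1 write@8)
[I3] 14/15/18/19  (struct: FPADD busy until I2 writes@13)
[I4] 15/16/21/22
[I5] 20/21/22/23  (WAW R0: wait I3 write@19)
[I6] 24/25/26/27  (struct: ALU busy until I5 writes@23)
[I7] 25/28/33/34  (RAW R1: wait I6 write@27)
[I8] 28/29/30/31  (struct: ALU busy until I6 writes@27)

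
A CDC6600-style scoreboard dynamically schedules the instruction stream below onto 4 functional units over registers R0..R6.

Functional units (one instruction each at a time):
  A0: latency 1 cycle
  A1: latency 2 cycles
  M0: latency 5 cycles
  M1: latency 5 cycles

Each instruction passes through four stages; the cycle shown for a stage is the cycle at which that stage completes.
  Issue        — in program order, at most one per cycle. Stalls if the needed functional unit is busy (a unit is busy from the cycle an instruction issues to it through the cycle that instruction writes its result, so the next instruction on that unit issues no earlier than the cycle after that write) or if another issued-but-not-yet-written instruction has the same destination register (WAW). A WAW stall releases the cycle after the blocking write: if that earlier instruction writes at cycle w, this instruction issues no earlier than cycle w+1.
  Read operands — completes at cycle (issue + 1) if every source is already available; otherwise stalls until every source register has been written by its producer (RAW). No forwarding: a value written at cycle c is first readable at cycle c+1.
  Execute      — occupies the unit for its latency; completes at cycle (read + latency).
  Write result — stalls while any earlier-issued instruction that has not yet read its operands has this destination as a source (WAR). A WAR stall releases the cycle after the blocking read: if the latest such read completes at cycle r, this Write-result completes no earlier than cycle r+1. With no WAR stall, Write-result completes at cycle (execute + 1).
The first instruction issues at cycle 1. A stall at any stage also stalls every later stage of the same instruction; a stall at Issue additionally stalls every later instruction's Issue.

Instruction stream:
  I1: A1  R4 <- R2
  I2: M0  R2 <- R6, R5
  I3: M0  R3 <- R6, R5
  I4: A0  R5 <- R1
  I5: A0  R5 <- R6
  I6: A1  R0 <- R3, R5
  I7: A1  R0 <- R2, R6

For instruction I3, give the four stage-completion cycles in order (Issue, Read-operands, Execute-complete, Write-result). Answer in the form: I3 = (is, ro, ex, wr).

I3 = (10, 11, 16, 17)

c1: I1 issues→A1
c2: I1 reads; I2 issues→M0
c3: I2 reads
c4: I1 exec-done
c5: I1 writes R4
c8: I2 exec-done
c9: I2 writes R2
c10: I3 issues→M0
c11: I3 reads; I4 issues→A0
c12: I4 reads
c13: I4 exec-done
c14: I4 writes R5
c15: I5 issues→A0
c16: I3 exec-done; I5 reads; I6 issues→A1
c17: I3 writes R3; I5 exec-done
c18: I5 writes R5
c19: I6 reads
c21: I6 exec-done
c22: I6 writes R0
c23: I7 issues→A1
c24: I7 reads
c26: I7 exec-done
c27: I7 writes R0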